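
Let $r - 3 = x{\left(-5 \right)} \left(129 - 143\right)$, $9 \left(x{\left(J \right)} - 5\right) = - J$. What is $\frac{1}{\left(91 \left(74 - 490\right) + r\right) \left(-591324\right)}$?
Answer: $\frac{3}{67288137716} \approx 4.4584 \cdot 10^{-11}$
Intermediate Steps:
$x{\left(J \right)} = 5 - \frac{J}{9}$ ($x{\left(J \right)} = 5 + \frac{\left(-1\right) J}{9} = 5 - \frac{J}{9}$)
$r = - \frac{673}{9}$ ($r = 3 + \left(5 - - \frac{5}{9}\right) \left(129 - 143\right) = 3 + \left(5 + \frac{5}{9}\right) \left(-14\right) = 3 + \frac{50}{9} \left(-14\right) = 3 - \frac{700}{9} = - \frac{673}{9} \approx -74.778$)
$\frac{1}{\left(91 \left(74 - 490\right) + r\right) \left(-591324\right)} = \frac{1}{\left(91 \left(74 - 490\right) - \frac{673}{9}\right) \left(-591324\right)} = \frac{1}{91 \left(-416\right) - \frac{673}{9}} \left(- \frac{1}{591324}\right) = \frac{1}{-37856 - \frac{673}{9}} \left(- \frac{1}{591324}\right) = \frac{1}{- \frac{341377}{9}} \left(- \frac{1}{591324}\right) = \left(- \frac{9}{341377}\right) \left(- \frac{1}{591324}\right) = \frac{3}{67288137716}$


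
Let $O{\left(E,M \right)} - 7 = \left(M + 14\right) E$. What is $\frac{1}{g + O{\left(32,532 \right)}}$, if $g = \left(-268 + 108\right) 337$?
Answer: $- \frac{1}{36441} \approx -2.7442 \cdot 10^{-5}$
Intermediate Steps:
$g = -53920$ ($g = \left(-160\right) 337 = -53920$)
$O{\left(E,M \right)} = 7 + E \left(14 + M\right)$ ($O{\left(E,M \right)} = 7 + \left(M + 14\right) E = 7 + \left(14 + M\right) E = 7 + E \left(14 + M\right)$)
$\frac{1}{g + O{\left(32,532 \right)}} = \frac{1}{-53920 + \left(7 + 14 \cdot 32 + 32 \cdot 532\right)} = \frac{1}{-53920 + \left(7 + 448 + 17024\right)} = \frac{1}{-53920 + 17479} = \frac{1}{-36441} = - \frac{1}{36441}$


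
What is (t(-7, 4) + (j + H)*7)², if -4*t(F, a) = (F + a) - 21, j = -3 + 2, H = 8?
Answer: 3025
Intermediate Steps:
j = -1
t(F, a) = 21/4 - F/4 - a/4 (t(F, a) = -((F + a) - 21)/4 = -(-21 + F + a)/4 = 21/4 - F/4 - a/4)
(t(-7, 4) + (j + H)*7)² = ((21/4 - ¼*(-7) - ¼*4) + (-1 + 8)*7)² = ((21/4 + 7/4 - 1) + 7*7)² = (6 + 49)² = 55² = 3025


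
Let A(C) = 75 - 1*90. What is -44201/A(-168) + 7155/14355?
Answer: 14102504/4785 ≈ 2947.2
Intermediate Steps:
A(C) = -15 (A(C) = 75 - 90 = -15)
-44201/A(-168) + 7155/14355 = -44201/(-15) + 7155/14355 = -44201*(-1/15) + 7155*(1/14355) = 44201/15 + 159/319 = 14102504/4785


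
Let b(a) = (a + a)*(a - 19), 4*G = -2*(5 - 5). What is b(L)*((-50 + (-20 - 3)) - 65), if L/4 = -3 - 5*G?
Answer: -102672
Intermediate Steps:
G = 0 (G = (-2*(5 - 5))/4 = (-2*0)/4 = (¼)*0 = 0)
L = -12 (L = 4*(-3 - 5*0) = 4*(-3 + 0) = 4*(-3) = -12)
b(a) = 2*a*(-19 + a) (b(a) = (2*a)*(-19 + a) = 2*a*(-19 + a))
b(L)*((-50 + (-20 - 3)) - 65) = (2*(-12)*(-19 - 12))*((-50 + (-20 - 3)) - 65) = (2*(-12)*(-31))*((-50 - 23) - 65) = 744*(-73 - 65) = 744*(-138) = -102672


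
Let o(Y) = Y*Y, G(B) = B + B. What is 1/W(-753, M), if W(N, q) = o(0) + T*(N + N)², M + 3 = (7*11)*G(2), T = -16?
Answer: -1/36288576 ≈ -2.7557e-8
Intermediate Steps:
G(B) = 2*B
o(Y) = Y²
M = 305 (M = -3 + (7*11)*(2*2) = -3 + 77*4 = -3 + 308 = 305)
W(N, q) = -64*N² (W(N, q) = 0² - 16*(N + N)² = 0 - 16*4*N² = 0 - 64*N² = -64*N²)
1/W(-753, M) = 1/(-64*(-753)²) = 1/(-64*567009) = 1/(-36288576) = -1/36288576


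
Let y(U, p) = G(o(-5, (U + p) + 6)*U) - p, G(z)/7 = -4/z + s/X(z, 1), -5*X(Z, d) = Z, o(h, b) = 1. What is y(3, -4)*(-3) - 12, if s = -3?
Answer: -101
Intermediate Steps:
X(Z, d) = -Z/5
G(z) = 77/z (G(z) = 7*(-4/z - 3*(-5/z)) = 7*(-4/z - (-15)/z) = 7*(-4/z + 15/z) = 7*(11/z) = 77/z)
y(U, p) = -p + 77/U (y(U, p) = 77/((1*U)) - p = 77/U - p = -p + 77/U)
y(3, -4)*(-3) - 12 = (-1*(-4) + 77/3)*(-3) - 12 = (4 + 77*(⅓))*(-3) - 12 = (4 + 77/3)*(-3) - 12 = (89/3)*(-3) - 12 = -89 - 12 = -101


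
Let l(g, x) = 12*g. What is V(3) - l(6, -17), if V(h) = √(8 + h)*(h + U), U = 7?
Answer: -72 + 10*√11 ≈ -38.834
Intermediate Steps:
V(h) = √(8 + h)*(7 + h) (V(h) = √(8 + h)*(h + 7) = √(8 + h)*(7 + h))
V(3) - l(6, -17) = √(8 + 3)*(7 + 3) - 12*6 = √11*10 - 1*72 = 10*√11 - 72 = -72 + 10*√11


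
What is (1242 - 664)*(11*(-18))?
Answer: -114444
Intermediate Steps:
(1242 - 664)*(11*(-18)) = 578*(-198) = -114444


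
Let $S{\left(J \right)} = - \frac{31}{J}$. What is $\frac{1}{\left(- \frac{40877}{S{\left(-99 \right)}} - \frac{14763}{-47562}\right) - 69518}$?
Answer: $- \frac{491474}{98324468823} \approx -4.9985 \cdot 10^{-6}$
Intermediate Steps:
$\frac{1}{\left(- \frac{40877}{S{\left(-99 \right)}} - \frac{14763}{-47562}\right) - 69518} = \frac{1}{\left(- \frac{40877}{\left(-31\right) \frac{1}{-99}} - \frac{14763}{-47562}\right) - 69518} = \frac{1}{\left(- \frac{40877}{\left(-31\right) \left(- \frac{1}{99}\right)} - - \frac{4921}{15854}\right) - 69518} = \frac{1}{\left(- \frac{40877}{\frac{31}{99}} + \frac{4921}{15854}\right) - 69518} = \frac{1}{\left(\left(-40877\right) \frac{99}{31} + \frac{4921}{15854}\right) - 69518} = \frac{1}{\left(- \frac{4046823}{31} + \frac{4921}{15854}\right) - 69518} = \frac{1}{- \frac{64158179291}{491474} - 69518} = \frac{1}{- \frac{98324468823}{491474}} = - \frac{491474}{98324468823}$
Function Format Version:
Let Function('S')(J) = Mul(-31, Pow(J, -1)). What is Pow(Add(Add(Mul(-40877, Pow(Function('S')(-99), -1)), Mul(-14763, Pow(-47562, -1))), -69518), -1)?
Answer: Rational(-491474, 98324468823) ≈ -4.9985e-6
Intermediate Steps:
Pow(Add(Add(Mul(-40877, Pow(Function('S')(-99), -1)), Mul(-14763, Pow(-47562, -1))), -69518), -1) = Pow(Add(Add(Mul(-40877, Pow(Mul(-31, Pow(-99, -1)), -1)), Mul(-14763, Pow(-47562, -1))), -69518), -1) = Pow(Add(Add(Mul(-40877, Pow(Mul(-31, Rational(-1, 99)), -1)), Mul(-14763, Rational(-1, 47562))), -69518), -1) = Pow(Add(Add(Mul(-40877, Pow(Rational(31, 99), -1)), Rational(4921, 15854)), -69518), -1) = Pow(Add(Add(Mul(-40877, Rational(99, 31)), Rational(4921, 15854)), -69518), -1) = Pow(Add(Add(Rational(-4046823, 31), Rational(4921, 15854)), -69518), -1) = Pow(Add(Rational(-64158179291, 491474), -69518), -1) = Pow(Rational(-98324468823, 491474), -1) = Rational(-491474, 98324468823)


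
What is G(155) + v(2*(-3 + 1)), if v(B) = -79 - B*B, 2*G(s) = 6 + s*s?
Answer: 23841/2 ≈ 11921.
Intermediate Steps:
G(s) = 3 + s²/2 (G(s) = (6 + s*s)/2 = (6 + s²)/2 = 3 + s²/2)
v(B) = -79 - B²
G(155) + v(2*(-3 + 1)) = (3 + (½)*155²) + (-79 - (2*(-3 + 1))²) = (3 + (½)*24025) + (-79 - (2*(-2))²) = (3 + 24025/2) + (-79 - 1*(-4)²) = 24031/2 + (-79 - 1*16) = 24031/2 + (-79 - 16) = 24031/2 - 95 = 23841/2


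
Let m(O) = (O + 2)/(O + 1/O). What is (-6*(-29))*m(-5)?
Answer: 1305/13 ≈ 100.38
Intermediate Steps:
m(O) = (2 + O)/(O + 1/O)
(-6*(-29))*m(-5) = (-6*(-29))*(-5*(2 - 5)/(1 + (-5)²)) = 174*(-5*(-3)/(1 + 25)) = 174*(-5*(-3)/26) = 174*(-5*1/26*(-3)) = 174*(15/26) = 1305/13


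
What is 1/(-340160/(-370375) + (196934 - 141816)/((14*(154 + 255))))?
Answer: 30296675/319458363 ≈ 0.094838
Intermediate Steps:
1/(-340160/(-370375) + (196934 - 141816)/((14*(154 + 255)))) = 1/(-340160*(-1/370375) + 55118/((14*409))) = 1/(68032/74075 + 55118/5726) = 1/(68032/74075 + 55118*(1/5726)) = 1/(68032/74075 + 3937/409) = 1/(319458363/30296675) = 30296675/319458363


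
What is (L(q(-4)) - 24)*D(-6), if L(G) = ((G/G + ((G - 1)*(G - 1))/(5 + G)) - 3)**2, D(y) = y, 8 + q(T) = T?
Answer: -193878/49 ≈ -3956.7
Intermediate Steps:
q(T) = -8 + T
L(G) = (-2 + (-1 + G)**2/(5 + G))**2 (L(G) = ((1 + ((-1 + G)*(-1 + G))/(5 + G)) - 3)**2 = ((1 + (-1 + G)**2/(5 + G)) - 3)**2 = (-2 + (-1 + G)**2/(5 + G))**2)
(L(q(-4)) - 24)*D(-6) = ((10 - (-1 + (-8 - 4))**2 + 2*(-8 - 4))**2/(5 + (-8 - 4))**2 - 24)*(-6) = ((10 - (-1 - 12)**2 + 2*(-12))**2/(5 - 12)**2 - 24)*(-6) = ((10 - 1*(-13)**2 - 24)**2/(-7)**2 - 24)*(-6) = ((10 - 1*169 - 24)**2/49 - 24)*(-6) = ((10 - 169 - 24)**2/49 - 24)*(-6) = ((1/49)*(-183)**2 - 24)*(-6) = ((1/49)*33489 - 24)*(-6) = (33489/49 - 24)*(-6) = (32313/49)*(-6) = -193878/49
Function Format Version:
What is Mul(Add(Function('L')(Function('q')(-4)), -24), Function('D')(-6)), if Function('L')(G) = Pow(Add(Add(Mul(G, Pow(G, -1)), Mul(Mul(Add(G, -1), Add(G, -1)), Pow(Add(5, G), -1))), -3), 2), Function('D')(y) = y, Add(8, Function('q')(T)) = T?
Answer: Rational(-193878, 49) ≈ -3956.7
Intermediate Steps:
Function('q')(T) = Add(-8, T)
Function('L')(G) = Pow(Add(-2, Mul(Pow(Add(-1, G), 2), Pow(Add(5, G), -1))), 2) (Function('L')(G) = Pow(Add(Add(1, Mul(Mul(Add(-1, G), Add(-1, G)), Pow(Add(5, G), -1))), -3), 2) = Pow(Add(Add(1, Mul(Pow(Add(-1, G), 2), Pow(Add(5, G), -1))), -3), 2) = Pow(Add(-2, Mul(Pow(Add(-1, G), 2), Pow(Add(5, G), -1))), 2))
Mul(Add(Function('L')(Function('q')(-4)), -24), Function('D')(-6)) = Mul(Add(Mul(Pow(Add(5, Add(-8, -4)), -2), Pow(Add(10, Mul(-1, Pow(Add(-1, Add(-8, -4)), 2)), Mul(2, Add(-8, -4))), 2)), -24), -6) = Mul(Add(Mul(Pow(Add(5, -12), -2), Pow(Add(10, Mul(-1, Pow(Add(-1, -12), 2)), Mul(2, -12)), 2)), -24), -6) = Mul(Add(Mul(Pow(-7, -2), Pow(Add(10, Mul(-1, Pow(-13, 2)), -24), 2)), -24), -6) = Mul(Add(Mul(Rational(1, 49), Pow(Add(10, Mul(-1, 169), -24), 2)), -24), -6) = Mul(Add(Mul(Rational(1, 49), Pow(Add(10, -169, -24), 2)), -24), -6) = Mul(Add(Mul(Rational(1, 49), Pow(-183, 2)), -24), -6) = Mul(Add(Mul(Rational(1, 49), 33489), -24), -6) = Mul(Add(Rational(33489, 49), -24), -6) = Mul(Rational(32313, 49), -6) = Rational(-193878, 49)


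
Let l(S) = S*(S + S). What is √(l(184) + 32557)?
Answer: 3*√11141 ≈ 316.65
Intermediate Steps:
l(S) = 2*S² (l(S) = S*(2*S) = 2*S²)
√(l(184) + 32557) = √(2*184² + 32557) = √(2*33856 + 32557) = √(67712 + 32557) = √100269 = 3*√11141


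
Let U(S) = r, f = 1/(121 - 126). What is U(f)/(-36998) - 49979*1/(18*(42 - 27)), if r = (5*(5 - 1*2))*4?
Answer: -924569621/4994730 ≈ -185.11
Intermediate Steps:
r = 60 (r = (5*(5 - 2))*4 = (5*3)*4 = 15*4 = 60)
f = -⅕ (f = 1/(-5) = -⅕ ≈ -0.20000)
U(S) = 60
U(f)/(-36998) - 49979*1/(18*(42 - 27)) = 60/(-36998) - 49979*1/(18*(42 - 27)) = 60*(-1/36998) - 49979/(15*18) = -30/18499 - 49979/270 = -924569621/4994730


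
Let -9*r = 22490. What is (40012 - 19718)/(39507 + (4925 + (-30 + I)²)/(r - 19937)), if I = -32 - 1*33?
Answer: 4097825362/7977246411 ≈ 0.51369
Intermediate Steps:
r = -22490/9 (r = -⅑*22490 = -22490/9 ≈ -2498.9)
I = -65 (I = -32 - 33 = -65)
(40012 - 19718)/(39507 + (4925 + (-30 + I)²)/(r - 19937)) = (40012 - 19718)/(39507 + (4925 + (-30 - 65)²)/(-22490/9 - 19937)) = 20294/(39507 + (4925 + (-95)²)/(-201923/9)) = 20294/(39507 + (4925 + 9025)*(-9/201923)) = 20294/(39507 + 13950*(-9/201923)) = 20294/(39507 - 125550/201923) = 20294/(7977246411/201923) = 20294*(201923/7977246411) = 4097825362/7977246411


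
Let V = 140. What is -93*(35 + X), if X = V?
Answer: -16275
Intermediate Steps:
X = 140
-93*(35 + X) = -93*(35 + 140) = -93*175 = -16275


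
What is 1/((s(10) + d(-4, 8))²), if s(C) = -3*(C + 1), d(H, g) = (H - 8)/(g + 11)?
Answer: 361/408321 ≈ 0.00088411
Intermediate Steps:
d(H, g) = (-8 + H)/(11 + g)
s(C) = -3 - 3*C (s(C) = -3*(1 + C) = -3 - 3*C)
1/((s(10) + d(-4, 8))²) = 1/(((-3 - 3*10) + (-8 - 4)/(11 + 8))²) = 1/(((-3 - 30) - 12/19)²) = 1/((-33 + (1/19)*(-12))²) = 1/((-33 - 12/19)²) = 1/((-639/19)²) = 1/(408321/361) = 361/408321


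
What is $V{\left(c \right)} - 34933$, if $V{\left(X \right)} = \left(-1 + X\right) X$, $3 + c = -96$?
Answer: $-25033$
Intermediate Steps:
$c = -99$ ($c = -3 - 96 = -99$)
$V{\left(X \right)} = X \left(-1 + X\right)$
$V{\left(c \right)} - 34933 = - 99 \left(-1 - 99\right) - 34933 = \left(-99\right) \left(-100\right) - 34933 = 9900 - 34933 = -25033$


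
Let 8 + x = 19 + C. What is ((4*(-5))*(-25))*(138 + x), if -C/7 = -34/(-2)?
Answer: 15000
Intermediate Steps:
C = -119 (C = -(-238)/(-2) = -(-238)*(-1)/2 = -7*17 = -119)
x = -108 (x = -8 + (19 - 119) = -8 - 100 = -108)
((4*(-5))*(-25))*(138 + x) = ((4*(-5))*(-25))*(138 - 108) = -20*(-25)*30 = 500*30 = 15000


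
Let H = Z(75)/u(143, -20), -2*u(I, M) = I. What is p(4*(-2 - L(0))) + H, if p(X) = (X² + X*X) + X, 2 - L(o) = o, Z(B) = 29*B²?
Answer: -255322/143 ≈ -1785.5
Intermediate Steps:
u(I, M) = -I/2
L(o) = 2 - o
H = -326250/143 (H = (29*75²)/((-½*143)) = (29*5625)/(-143/2) = 163125*(-2/143) = -326250/143 ≈ -2281.5)
p(X) = X + 2*X² (p(X) = (X² + X²) + X = 2*X² + X = X + 2*X²)
p(4*(-2 - L(0))) + H = (4*(-2 - (2 - 1*0)))*(1 + 2*(4*(-2 - (2 - 1*0)))) - 326250/143 = (4*(-2 - (2 + 0)))*(1 + 2*(4*(-2 - (2 + 0)))) - 326250/143 = (4*(-2 - 1*2))*(1 + 2*(4*(-2 - 1*2))) - 326250/143 = (4*(-2 - 2))*(1 + 2*(4*(-2 - 2))) - 326250/143 = (4*(-4))*(1 + 2*(4*(-4))) - 326250/143 = -16*(1 + 2*(-16)) - 326250/143 = -16*(1 - 32) - 326250/143 = -16*(-31) - 326250/143 = 496 - 326250/143 = -255322/143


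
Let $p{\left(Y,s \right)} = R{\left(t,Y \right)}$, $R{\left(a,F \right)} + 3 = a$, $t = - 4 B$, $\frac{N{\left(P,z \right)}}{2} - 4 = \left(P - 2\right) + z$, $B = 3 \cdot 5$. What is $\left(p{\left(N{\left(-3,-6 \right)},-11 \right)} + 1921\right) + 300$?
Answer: $2158$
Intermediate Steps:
$B = 15$
$N{\left(P,z \right)} = 4 + 2 P + 2 z$ ($N{\left(P,z \right)} = 8 + 2 \left(\left(P - 2\right) + z\right) = 8 + 2 \left(\left(-2 + P\right) + z\right) = 8 + 2 \left(-2 + P + z\right) = 8 + \left(-4 + 2 P + 2 z\right) = 4 + 2 P + 2 z$)
$t = -60$ ($t = \left(-4\right) 15 = -60$)
$R{\left(a,F \right)} = -3 + a$
$p{\left(Y,s \right)} = -63$ ($p{\left(Y,s \right)} = -3 - 60 = -63$)
$\left(p{\left(N{\left(-3,-6 \right)},-11 \right)} + 1921\right) + 300 = \left(-63 + 1921\right) + 300 = 1858 + 300 = 2158$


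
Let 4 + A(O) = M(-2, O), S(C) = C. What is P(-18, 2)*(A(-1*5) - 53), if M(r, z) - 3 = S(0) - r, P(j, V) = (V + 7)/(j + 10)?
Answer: 117/2 ≈ 58.500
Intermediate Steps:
P(j, V) = (7 + V)/(10 + j)
M(r, z) = 3 - r (M(r, z) = 3 + (0 - r) = 3 - r)
A(O) = 1 (A(O) = -4 + (3 - 1*(-2)) = -4 + (3 + 2) = -4 + 5 = 1)
P(-18, 2)*(A(-1*5) - 53) = ((7 + 2)/(10 - 18))*(1 - 53) = (9/(-8))*(-52) = -⅛*9*(-52) = -9/8*(-52) = 117/2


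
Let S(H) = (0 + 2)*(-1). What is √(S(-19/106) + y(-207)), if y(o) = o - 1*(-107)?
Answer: I*√102 ≈ 10.1*I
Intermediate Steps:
S(H) = -2 (S(H) = 2*(-1) = -2)
y(o) = 107 + o (y(o) = o + 107 = 107 + o)
√(S(-19/106) + y(-207)) = √(-2 + (107 - 207)) = √(-2 - 100) = √(-102) = I*√102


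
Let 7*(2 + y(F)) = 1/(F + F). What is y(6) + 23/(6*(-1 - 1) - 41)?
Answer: -10783/4452 ≈ -2.4221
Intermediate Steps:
y(F) = -2 + 1/(14*F) (y(F) = -2 + 1/(7*(F + F)) = -2 + 1/(7*((2*F))) = -2 + (1/(2*F))/7 = -2 + 1/(14*F))
y(6) + 23/(6*(-1 - 1) - 41) = (-2 + (1/14)/6) + 23/(6*(-1 - 1) - 41) = (-2 + (1/14)*(⅙)) + 23/(6*(-2) - 41) = (-2 + 1/84) + 23/(-12 - 41) = -167/84 + 23/(-53) = -167/84 - 1/53*23 = -167/84 - 23/53 = -10783/4452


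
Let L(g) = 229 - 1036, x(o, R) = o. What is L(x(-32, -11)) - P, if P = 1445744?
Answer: -1446551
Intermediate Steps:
L(g) = -807
L(x(-32, -11)) - P = -807 - 1*1445744 = -807 - 1445744 = -1446551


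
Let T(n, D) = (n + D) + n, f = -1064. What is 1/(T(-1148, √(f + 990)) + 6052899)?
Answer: 6050603/36609796663683 - I*√74/36609796663683 ≈ 1.6527e-7 - 2.3497e-13*I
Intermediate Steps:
T(n, D) = D + 2*n (T(n, D) = (D + n) + n = D + 2*n)
1/(T(-1148, √(f + 990)) + 6052899) = 1/((√(-1064 + 990) + 2*(-1148)) + 6052899) = 1/((√(-74) - 2296) + 6052899) = 1/((I*√74 - 2296) + 6052899) = 1/((-2296 + I*√74) + 6052899) = 1/(6050603 + I*√74)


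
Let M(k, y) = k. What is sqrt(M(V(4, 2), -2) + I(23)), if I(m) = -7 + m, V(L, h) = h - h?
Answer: 4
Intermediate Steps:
V(L, h) = 0
sqrt(M(V(4, 2), -2) + I(23)) = sqrt(0 + (-7 + 23)) = sqrt(0 + 16) = sqrt(16) = 4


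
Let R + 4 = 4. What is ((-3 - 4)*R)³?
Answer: 0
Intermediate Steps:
R = 0 (R = -4 + 4 = 0)
((-3 - 4)*R)³ = ((-3 - 4)*0)³ = (-7*0)³ = 0³ = 0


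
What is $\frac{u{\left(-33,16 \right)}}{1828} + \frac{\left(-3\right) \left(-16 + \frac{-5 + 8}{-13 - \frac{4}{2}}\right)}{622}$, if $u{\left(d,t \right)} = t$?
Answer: $\frac{123491}{1421270} \approx 0.086888$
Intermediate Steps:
$\frac{u{\left(-33,16 \right)}}{1828} + \frac{\left(-3\right) \left(-16 + \frac{-5 + 8}{-13 - \frac{4}{2}}\right)}{622} = \frac{16}{1828} + \frac{\left(-3\right) \left(-16 + \frac{-5 + 8}{-13 - \frac{4}{2}}\right)}{622} = 16 \cdot \frac{1}{1828} + - 3 \left(-16 + \frac{3}{-13 - 2}\right) \frac{1}{622} = \frac{4}{457} + - 3 \left(-16 + \frac{3}{-13 - 2}\right) \frac{1}{622} = \frac{4}{457} + - 3 \left(-16 + \frac{3}{-15}\right) \frac{1}{622} = \frac{4}{457} + - 3 \left(-16 + 3 \left(- \frac{1}{15}\right)\right) \frac{1}{622} = \frac{4}{457} + - 3 \left(-16 - \frac{1}{5}\right) \frac{1}{622} = \frac{4}{457} + \left(-3\right) \left(- \frac{81}{5}\right) \frac{1}{622} = \frac{4}{457} + \frac{243}{5} \cdot \frac{1}{622} = \frac{4}{457} + \frac{243}{3110} = \frac{123491}{1421270}$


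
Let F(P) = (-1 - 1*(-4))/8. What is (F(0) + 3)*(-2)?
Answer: -27/4 ≈ -6.7500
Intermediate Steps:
F(P) = 3/8 (F(P) = (-1 + 4)*(⅛) = 3*(⅛) = 3/8)
(F(0) + 3)*(-2) = (3/8 + 3)*(-2) = (27/8)*(-2) = -27/4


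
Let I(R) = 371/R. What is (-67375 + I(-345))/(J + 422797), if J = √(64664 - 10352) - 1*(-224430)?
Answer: -15044627219342/144521443649865 + 46489492*√13578/144521443649865 ≈ -0.10406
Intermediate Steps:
J = 224430 + 2*√13578 (J = √54312 + 224430 = 2*√13578 + 224430 = 224430 + 2*√13578 ≈ 2.2466e+5)
(-67375 + I(-345))/(J + 422797) = (-67375 + 371/(-345))/((224430 + 2*√13578) + 422797) = (-67375 + 371*(-1/345))/(647227 + 2*√13578) = (-67375 - 371/345)/(647227 + 2*√13578) = -23244746/(345*(647227 + 2*√13578))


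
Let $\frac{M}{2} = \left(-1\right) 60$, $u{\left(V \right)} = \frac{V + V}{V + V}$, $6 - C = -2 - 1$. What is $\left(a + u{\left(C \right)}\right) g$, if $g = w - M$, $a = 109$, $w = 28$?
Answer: $16280$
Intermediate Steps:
$C = 9$ ($C = 6 - \left(-2 - 1\right) = 6 - -3 = 6 + 3 = 9$)
$u{\left(V \right)} = 1$ ($u{\left(V \right)} = \frac{2 V}{2 V} = 2 V \frac{1}{2 V} = 1$)
$M = -120$ ($M = 2 \left(\left(-1\right) 60\right) = 2 \left(-60\right) = -120$)
$g = 148$ ($g = 28 - -120 = 28 + 120 = 148$)
$\left(a + u{\left(C \right)}\right) g = \left(109 + 1\right) 148 = 110 \cdot 148 = 16280$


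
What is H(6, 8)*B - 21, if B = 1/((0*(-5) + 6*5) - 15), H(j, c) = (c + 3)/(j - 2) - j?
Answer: -1273/60 ≈ -21.217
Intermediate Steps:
H(j, c) = -j + (3 + c)/(-2 + j) (H(j, c) = (3 + c)/(-2 + j) - j = -j + (3 + c)/(-2 + j))
B = 1/15 (B = 1/((0 + 30) - 15) = 1/(30 - 15) = 1/15 ≈ 0.066667)
H(6, 8)*B - 21 = ((3 + 8 - 1*6**2 + 2*6)/(-2 + 6))*(1/15) - 21 = ((3 + 8 - 1*36 + 12)/4)*(1/15) - 21 = ((3 + 8 - 36 + 12)/4)*(1/15) - 21 = ((1/4)*(-13))*(1/15) - 21 = -13/4*1/15 - 21 = -13/60 - 21 = -1273/60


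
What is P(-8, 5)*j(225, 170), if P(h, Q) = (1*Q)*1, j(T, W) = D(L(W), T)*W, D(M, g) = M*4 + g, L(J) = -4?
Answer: 177650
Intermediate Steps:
D(M, g) = g + 4*M (D(M, g) = 4*M + g = g + 4*M)
j(T, W) = W*(-16 + T) (j(T, W) = (T + 4*(-4))*W = (T - 16)*W = (-16 + T)*W = W*(-16 + T))
P(h, Q) = Q (P(h, Q) = Q*1 = Q)
P(-8, 5)*j(225, 170) = 5*(170*(-16 + 225)) = 5*(170*209) = 5*35530 = 177650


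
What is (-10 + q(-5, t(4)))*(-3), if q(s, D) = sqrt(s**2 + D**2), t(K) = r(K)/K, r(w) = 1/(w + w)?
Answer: 30 - 3*sqrt(25601)/32 ≈ 15.000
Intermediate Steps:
r(w) = 1/(2*w)
t(K) = 1/(2*K**2) (t(K) = (1/(2*K))/K = 1/(2*K**2))
q(s, D) = sqrt(D**2 + s**2)
(-10 + q(-5, t(4)))*(-3) = (-10 + sqrt(((1/2)/4**2)**2 + (-5)**2))*(-3) = (-10 + sqrt(((1/2)*(1/16))**2 + 25))*(-3) = (-10 + sqrt((1/32)**2 + 25))*(-3) = (-10 + sqrt(1/1024 + 25))*(-3) = (-10 + sqrt(25601/1024))*(-3) = (-10 + sqrt(25601)/32)*(-3) = 30 - 3*sqrt(25601)/32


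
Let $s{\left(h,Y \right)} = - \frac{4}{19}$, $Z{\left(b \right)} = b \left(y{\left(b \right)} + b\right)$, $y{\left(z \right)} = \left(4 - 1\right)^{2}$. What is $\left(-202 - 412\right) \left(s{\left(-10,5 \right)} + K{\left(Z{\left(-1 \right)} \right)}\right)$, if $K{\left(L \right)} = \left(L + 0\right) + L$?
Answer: $\frac{189112}{19} \approx 9953.3$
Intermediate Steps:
$y{\left(z \right)} = 9$ ($y{\left(z \right)} = 3^{2} = 9$)
$Z{\left(b \right)} = b \left(9 + b\right)$
$s{\left(h,Y \right)} = - \frac{4}{19}$ ($s{\left(h,Y \right)} = \left(-4\right) \frac{1}{19} = - \frac{4}{19}$)
$K{\left(L \right)} = 2 L$ ($K{\left(L \right)} = L + L = 2 L$)
$\left(-202 - 412\right) \left(s{\left(-10,5 \right)} + K{\left(Z{\left(-1 \right)} \right)}\right) = \left(-202 - 412\right) \left(- \frac{4}{19} + 2 \left(- (9 - 1)\right)\right) = - 614 \left(- \frac{4}{19} + 2 \left(\left(-1\right) 8\right)\right) = - 614 \left(- \frac{4}{19} + 2 \left(-8\right)\right) = - 614 \left(- \frac{4}{19} - 16\right) = \left(-614\right) \left(- \frac{308}{19}\right) = \frac{189112}{19}$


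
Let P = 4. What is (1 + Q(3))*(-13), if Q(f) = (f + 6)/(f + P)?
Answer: -208/7 ≈ -29.714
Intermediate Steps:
Q(f) = (6 + f)/(4 + f) (Q(f) = (f + 6)/(f + 4) = (6 + f)/(4 + f))
(1 + Q(3))*(-13) = (1 + (6 + 3)/(4 + 3))*(-13) = (1 + 9/7)*(-13) = (16/7)*(-13) = -208/7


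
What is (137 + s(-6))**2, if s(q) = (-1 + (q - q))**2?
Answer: 19044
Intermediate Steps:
s(q) = 1 (s(q) = (-1 + 0)**2 = (-1)**2 = 1)
(137 + s(-6))**2 = (137 + 1)**2 = 138**2 = 19044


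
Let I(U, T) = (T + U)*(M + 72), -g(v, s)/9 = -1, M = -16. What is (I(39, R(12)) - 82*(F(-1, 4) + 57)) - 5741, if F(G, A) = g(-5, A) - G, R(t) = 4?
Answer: -8827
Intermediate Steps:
g(v, s) = 9 (g(v, s) = -9*(-1) = 9)
F(G, A) = 9 - G
I(U, T) = 56*T + 56*U (I(U, T) = (T + U)*(-16 + 72) = (T + U)*56 = 56*T + 56*U)
(I(39, R(12)) - 82*(F(-1, 4) + 57)) - 5741 = ((56*4 + 56*39) - 82*((9 - 1*(-1)) + 57)) - 5741 = ((224 + 2184) - 82*((9 + 1) + 57)) - 5741 = (2408 - 82*(10 + 57)) - 5741 = (2408 - 82*67) - 5741 = (2408 - 5494) - 5741 = -3086 - 5741 = -8827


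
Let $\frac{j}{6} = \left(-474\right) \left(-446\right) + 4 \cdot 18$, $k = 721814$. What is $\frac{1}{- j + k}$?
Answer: $- \frac{1}{547042} \approx -1.828 \cdot 10^{-6}$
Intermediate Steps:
$j = 1268856$ ($j = 6 \left(\left(-474\right) \left(-446\right) + 4 \cdot 18\right) = 6 \left(211404 + 72\right) = 6 \cdot 211476 = 1268856$)
$\frac{1}{- j + k} = \frac{1}{\left(-1\right) 1268856 + 721814} = \frac{1}{-1268856 + 721814} = \frac{1}{-547042} = - \frac{1}{547042}$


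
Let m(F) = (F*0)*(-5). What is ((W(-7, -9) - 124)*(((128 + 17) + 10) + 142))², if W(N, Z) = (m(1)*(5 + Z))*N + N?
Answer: 1513754649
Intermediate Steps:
m(F) = 0 (m(F) = 0*(-5) = 0)
W(N, Z) = N (W(N, Z) = (0*(5 + Z))*N + N = 0*N + N = 0 + N = N)
((W(-7, -9) - 124)*(((128 + 17) + 10) + 142))² = ((-7 - 124)*(((128 + 17) + 10) + 142))² = (-131*((145 + 10) + 142))² = (-131*(155 + 142))² = (-131*297)² = (-38907)² = 1513754649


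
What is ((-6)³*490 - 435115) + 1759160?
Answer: 1218205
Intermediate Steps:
((-6)³*490 - 435115) + 1759160 = (-216*490 - 435115) + 1759160 = (-105840 - 435115) + 1759160 = -540955 + 1759160 = 1218205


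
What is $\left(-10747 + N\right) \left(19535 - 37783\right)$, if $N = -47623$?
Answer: $1065135760$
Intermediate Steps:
$\left(-10747 + N\right) \left(19535 - 37783\right) = \left(-10747 - 47623\right) \left(19535 - 37783\right) = \left(-58370\right) \left(-18248\right) = 1065135760$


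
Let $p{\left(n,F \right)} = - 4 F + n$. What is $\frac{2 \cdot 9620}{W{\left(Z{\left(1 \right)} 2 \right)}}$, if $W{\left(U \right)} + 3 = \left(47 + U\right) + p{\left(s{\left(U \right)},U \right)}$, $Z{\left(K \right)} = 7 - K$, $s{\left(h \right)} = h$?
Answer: $962$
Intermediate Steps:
$p{\left(n,F \right)} = n - 4 F$
$W{\left(U \right)} = 44 - 2 U$ ($W{\left(U \right)} = -3 + \left(\left(47 + U\right) + \left(U - 4 U\right)\right) = -3 - \left(-47 + 2 U\right) = 44 - 2 U$)
$\frac{2 \cdot 9620}{W{\left(Z{\left(1 \right)} 2 \right)}} = \frac{2 \cdot 9620}{44 - 2 \left(7 - 1\right) 2} = \frac{19240}{44 - 2 \left(7 - 1\right) 2} = \frac{19240}{44 - 2 \cdot 6 \cdot 2} = \frac{19240}{44 - 24} = \frac{19240}{20} = 19240 \cdot \frac{1}{20} = 962$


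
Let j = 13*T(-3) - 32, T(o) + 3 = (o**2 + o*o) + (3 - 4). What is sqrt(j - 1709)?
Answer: I*sqrt(1559) ≈ 39.484*I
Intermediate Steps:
T(o) = -4 + 2*o**2 (T(o) = -3 + ((o**2 + o*o) + (3 - 4)) = -3 + ((o**2 + o**2) - 1) = -3 + (2*o**2 - 1) = -3 + (-1 + 2*o**2) = -4 + 2*o**2)
j = 150 (j = 13*(-4 + 2*(-3)**2) - 32 = 13*(-4 + 2*9) - 32 = 13*(-4 + 18) - 32 = 13*14 - 32 = 182 - 32 = 150)
sqrt(j - 1709) = sqrt(150 - 1709) = sqrt(-1559) = I*sqrt(1559)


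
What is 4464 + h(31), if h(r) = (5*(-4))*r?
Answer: 3844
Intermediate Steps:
h(r) = -20*r
4464 + h(31) = 4464 - 20*31 = 4464 - 620 = 3844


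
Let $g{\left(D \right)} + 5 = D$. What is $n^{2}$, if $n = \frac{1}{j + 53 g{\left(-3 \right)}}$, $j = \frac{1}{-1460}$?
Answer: $\frac{2131600}{383211759681} \approx 5.5625 \cdot 10^{-6}$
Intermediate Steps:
$j = - \frac{1}{1460} \approx -0.00068493$
$g{\left(D \right)} = -5 + D$
$n = - \frac{1460}{619041}$ ($n = \frac{1}{- \frac{1}{1460} + 53 \left(-5 - 3\right)} = \frac{1}{- \frac{1}{1460} + 53 \left(-8\right)} = \frac{1}{- \frac{1}{1460} - 424} = \frac{1}{- \frac{619041}{1460}} = - \frac{1460}{619041} \approx -0.0023585$)
$n^{2} = \left(- \frac{1460}{619041}\right)^{2} = \frac{2131600}{383211759681}$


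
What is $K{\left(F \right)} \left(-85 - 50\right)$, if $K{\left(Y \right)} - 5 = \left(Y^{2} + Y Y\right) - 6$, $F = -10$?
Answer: $-26865$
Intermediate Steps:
$K{\left(Y \right)} = -1 + 2 Y^{2}$ ($K{\left(Y \right)} = 5 - \left(6 - Y^{2} - Y Y\right) = 5 + \left(\left(Y^{2} + Y^{2}\right) - 6\right) = 5 + \left(2 Y^{2} - 6\right) = 5 + \left(-6 + 2 Y^{2}\right) = -1 + 2 Y^{2}$)
$K{\left(F \right)} \left(-85 - 50\right) = \left(-1 + 2 \left(-10\right)^{2}\right) \left(-85 - 50\right) = \left(-1 + 2 \cdot 100\right) \left(-135\right) = \left(-1 + 200\right) \left(-135\right) = 199 \left(-135\right) = -26865$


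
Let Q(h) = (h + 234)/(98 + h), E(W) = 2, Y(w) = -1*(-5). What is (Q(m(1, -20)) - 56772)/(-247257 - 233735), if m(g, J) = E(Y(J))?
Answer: 1419241/12024800 ≈ 0.11803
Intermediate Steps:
Y(w) = 5
m(g, J) = 2
Q(h) = (234 + h)/(98 + h)
(Q(m(1, -20)) - 56772)/(-247257 - 233735) = ((234 + 2)/(98 + 2) - 56772)/(-247257 - 233735) = (236/100 - 56772)/(-480992) = ((1/100)*236 - 56772)*(-1/480992) = (59/25 - 56772)*(-1/480992) = -1419241/25*(-1/480992) = 1419241/12024800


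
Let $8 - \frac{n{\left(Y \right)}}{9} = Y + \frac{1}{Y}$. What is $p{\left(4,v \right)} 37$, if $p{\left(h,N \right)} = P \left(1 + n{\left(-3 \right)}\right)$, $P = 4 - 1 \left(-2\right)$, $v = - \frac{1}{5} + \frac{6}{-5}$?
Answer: $22866$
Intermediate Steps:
$v = - \frac{7}{5}$ ($v = \left(-1\right) \frac{1}{5} + 6 \left(- \frac{1}{5}\right) = - \frac{1}{5} - \frac{6}{5} = - \frac{7}{5} \approx -1.4$)
$n{\left(Y \right)} = 72 - 9 Y - \frac{9}{Y}$ ($n{\left(Y \right)} = 72 - 9 \left(Y + \frac{1}{Y}\right) = 72 - \left(9 Y + \frac{9}{Y}\right) = 72 - 9 Y - \frac{9}{Y}$)
$P = 6$ ($P = 4 - -2 = 4 + 2 = 6$)
$p{\left(h,N \right)} = 618$ ($p{\left(h,N \right)} = 6 \left(1 - \left(-99 - 3\right)\right) = 6 \left(1 + \left(72 + 27 - -3\right)\right) = 6 \left(1 + \left(72 + 27 + 3\right)\right) = 6 \left(1 + 102\right) = 6 \cdot 103 = 618$)
$p{\left(4,v \right)} 37 = 618 \cdot 37 = 22866$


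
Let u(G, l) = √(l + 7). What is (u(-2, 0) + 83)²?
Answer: (83 + √7)² ≈ 7335.2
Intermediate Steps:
u(G, l) = √(7 + l)
(u(-2, 0) + 83)² = (√(7 + 0) + 83)² = (√7 + 83)² = (83 + √7)²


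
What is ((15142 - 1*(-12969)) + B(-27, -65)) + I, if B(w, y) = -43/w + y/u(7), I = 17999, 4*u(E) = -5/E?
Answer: 1254841/27 ≈ 46476.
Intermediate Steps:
u(E) = -5/(4*E) (u(E) = (-5/E)/4 = -5/(4*E))
B(w, y) = -43/w - 28*y/5 (B(w, y) = -43/w + y/((-5/4/7)) = -43/w + y/((-5/4*⅐)) = -43/w + y/(-5/28) = -43/w + y*(-28/5) = -43/w - 28*y/5)
((15142 - 1*(-12969)) + B(-27, -65)) + I = ((15142 - 1*(-12969)) + (-43/(-27) - 28/5*(-65))) + 17999 = ((15142 + 12969) + (-43*(-1/27) + 364)) + 17999 = (28111 + (43/27 + 364)) + 17999 = (28111 + 9871/27) + 17999 = 768868/27 + 17999 = 1254841/27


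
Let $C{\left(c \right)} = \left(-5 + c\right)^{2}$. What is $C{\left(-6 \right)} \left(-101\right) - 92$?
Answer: $-12313$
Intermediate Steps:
$C{\left(-6 \right)} \left(-101\right) - 92 = \left(-5 - 6\right)^{2} \left(-101\right) - 92 = \left(-11\right)^{2} \left(-101\right) - 92 = 121 \left(-101\right) - 92 = -12221 - 92 = -12313$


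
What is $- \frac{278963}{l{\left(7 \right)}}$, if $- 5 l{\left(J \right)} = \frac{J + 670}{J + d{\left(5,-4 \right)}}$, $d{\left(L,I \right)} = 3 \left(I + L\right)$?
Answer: $\frac{13948150}{677} \approx 20603.0$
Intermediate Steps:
$d{\left(L,I \right)} = 3 I + 3 L$
$l{\left(J \right)} = - \frac{670 + J}{5 \left(3 + J\right)}$ ($l{\left(J \right)} = - \frac{\left(J + 670\right) \frac{1}{J + \left(3 \left(-4\right) + 3 \cdot 5\right)}}{5} = - \frac{\left(670 + J\right) \frac{1}{J + \left(-12 + 15\right)}}{5} = - \frac{\left(670 + J\right) \frac{1}{J + 3}}{5} = - \frac{\left(670 + J\right) \frac{1}{3 + J}}{5} = - \frac{\frac{1}{3 + J} \left(670 + J\right)}{5} = - \frac{670 + J}{5 \left(3 + J\right)}$)
$- \frac{278963}{l{\left(7 \right)}} = - \frac{278963}{\frac{1}{5} \frac{1}{3 + 7} \left(-670 - 7\right)} = - \frac{278963}{\frac{1}{5} \cdot \frac{1}{10} \left(-670 - 7\right)} = - \frac{278963}{\frac{1}{5} \cdot \frac{1}{10} \left(-677\right)} = - \frac{278963}{- \frac{677}{50}} = \left(-278963\right) \left(- \frac{50}{677}\right) = \frac{13948150}{677}$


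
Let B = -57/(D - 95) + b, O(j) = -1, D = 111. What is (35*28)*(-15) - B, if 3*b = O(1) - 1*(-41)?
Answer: -706069/48 ≈ -14710.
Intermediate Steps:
b = 40/3 (b = (-1 - 1*(-41))/3 = (-1 + 41)/3 = (⅓)*40 = 40/3 ≈ 13.333)
B = 469/48 (B = -57/(111 - 95) + 40/3 = -57/16 + 40/3 = 469/48 ≈ 9.7708)
(35*28)*(-15) - B = (35*28)*(-15) - 1*469/48 = 980*(-15) - 469/48 = -14700 - 469/48 = -706069/48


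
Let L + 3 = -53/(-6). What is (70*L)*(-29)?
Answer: -35525/3 ≈ -11842.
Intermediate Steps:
L = 35/6 (L = -3 - 53/(-6) = -3 - 53*(-⅙) = -3 + 53/6 = 35/6 ≈ 5.8333)
(70*L)*(-29) = (70*(35/6))*(-29) = (1225/3)*(-29) = -35525/3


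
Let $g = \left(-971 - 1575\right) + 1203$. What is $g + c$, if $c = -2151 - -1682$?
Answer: $-1812$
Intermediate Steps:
$c = -469$ ($c = -2151 + 1682 = -469$)
$g = -1343$ ($g = -2546 + 1203 = -1343$)
$g + c = -1343 - 469 = -1812$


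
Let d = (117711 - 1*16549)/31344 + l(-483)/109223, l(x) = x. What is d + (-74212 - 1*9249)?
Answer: -142858253465629/1711742856 ≈ -83458.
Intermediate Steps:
d = 5517038987/1711742856 (d = (117711 - 1*16549)/31344 - 483/109223 = (117711 - 16549)*(1/31344) - 483*1/109223 = 101162*(1/31344) - 483/109223 = 50581/15672 - 483/109223 = 5517038987/1711742856 ≈ 3.2231)
d + (-74212 - 1*9249) = 5517038987/1711742856 + (-74212 - 1*9249) = 5517038987/1711742856 + (-74212 - 9249) = 5517038987/1711742856 - 83461 = -142858253465629/1711742856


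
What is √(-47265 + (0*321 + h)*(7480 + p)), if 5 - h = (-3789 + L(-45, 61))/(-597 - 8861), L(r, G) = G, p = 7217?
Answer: 2*√114204371097/4729 ≈ 142.92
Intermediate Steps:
h = 21781/4729 (h = 5 - (-3789 + 61)/(-597 - 8861) = 5 - (-3728)/(-9458) = 5 - (-3728)*(-1)/9458 = 5 - 1*1864/4729 = 5 - 1864/4729 = 21781/4729 ≈ 4.6058)
√(-47265 + (0*321 + h)*(7480 + p)) = √(-47265 + (0*321 + 21781/4729)*(7480 + 7217)) = √(-47265 + (0 + 21781/4729)*14697) = √(-47265 + (21781/4729)*14697) = √(-47265 + 320115357/4729) = √(96599172/4729) = 2*√114204371097/4729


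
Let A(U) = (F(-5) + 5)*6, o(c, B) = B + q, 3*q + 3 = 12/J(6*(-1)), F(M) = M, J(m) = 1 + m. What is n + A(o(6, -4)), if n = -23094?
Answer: -23094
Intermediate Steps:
q = -9/5 (q = -1 + (12/(1 + 6*(-1)))/3 = -1 + (12/(1 - 6))/3 = -1 + (12/(-5))/3 = -1 + (12*(-⅕))/3 = -1 + (⅓)*(-12/5) = -1 - ⅘ = -9/5 ≈ -1.8000)
o(c, B) = -9/5 + B (o(c, B) = B - 9/5 = -9/5 + B)
A(U) = 0 (A(U) = (-5 + 5)*6 = 0*6 = 0)
n + A(o(6, -4)) = -23094 + 0 = -23094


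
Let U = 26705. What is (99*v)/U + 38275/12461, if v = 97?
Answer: 1141796858/332771005 ≈ 3.4312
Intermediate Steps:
(99*v)/U + 38275/12461 = (99*97)/26705 + 38275/12461 = 9603*(1/26705) + 38275*(1/12461) = 9603/26705 + 38275/12461 = 1141796858/332771005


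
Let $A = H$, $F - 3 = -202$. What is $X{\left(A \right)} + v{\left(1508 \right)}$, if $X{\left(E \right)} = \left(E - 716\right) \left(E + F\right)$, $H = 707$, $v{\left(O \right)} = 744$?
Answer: $-3828$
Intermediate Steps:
$F = -199$ ($F = 3 - 202 = -199$)
$A = 707$
$X{\left(E \right)} = \left(-716 + E\right) \left(-199 + E\right)$ ($X{\left(E \right)} = \left(E - 716\right) \left(E - 199\right) = \left(-716 + E\right) \left(-199 + E\right)$)
$X{\left(A \right)} + v{\left(1508 \right)} = \left(142484 + 707^{2} - 646905\right) + 744 = \left(142484 + 499849 - 646905\right) + 744 = -4572 + 744 = -3828$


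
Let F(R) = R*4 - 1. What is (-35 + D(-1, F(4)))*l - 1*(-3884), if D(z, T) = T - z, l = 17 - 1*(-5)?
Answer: 3466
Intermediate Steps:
l = 22 (l = 17 + 5 = 22)
F(R) = -1 + 4*R (F(R) = 4*R - 1 = -1 + 4*R)
(-35 + D(-1, F(4)))*l - 1*(-3884) = (-35 + ((-1 + 4*4) - 1*(-1)))*22 - 1*(-3884) = (-35 + ((-1 + 16) + 1))*22 + 3884 = (-35 + (15 + 1))*22 + 3884 = (-35 + 16)*22 + 3884 = -19*22 + 3884 = -418 + 3884 = 3466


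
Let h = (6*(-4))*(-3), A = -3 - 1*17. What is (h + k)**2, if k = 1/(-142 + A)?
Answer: 136025569/26244 ≈ 5183.1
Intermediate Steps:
A = -20 (A = -3 - 17 = -20)
k = -1/162 (k = 1/(-142 - 20) = 1/(-162) = -1/162 ≈ -0.0061728)
h = 72 (h = -24*(-3) = 72)
(h + k)**2 = (72 - 1/162)**2 = (11663/162)**2 = 136025569/26244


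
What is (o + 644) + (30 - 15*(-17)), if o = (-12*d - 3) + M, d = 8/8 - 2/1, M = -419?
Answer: 519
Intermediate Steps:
d = -1 (d = 8*(⅛) - 2*1 = 1 - 2 = -1)
o = -410 (o = (-12*(-1) - 3) - 419 = (12 - 3) - 419 = 9 - 419 = -410)
(o + 644) + (30 - 15*(-17)) = (-410 + 644) + (30 - 15*(-17)) = 234 + (30 + 255) = 234 + 285 = 519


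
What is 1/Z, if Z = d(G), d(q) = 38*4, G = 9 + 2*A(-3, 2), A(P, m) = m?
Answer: 1/152 ≈ 0.0065789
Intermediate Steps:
G = 13 (G = 9 + 2*2 = 9 + 4 = 13)
d(q) = 152
Z = 152
1/Z = 1/152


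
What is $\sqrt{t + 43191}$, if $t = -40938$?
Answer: $\sqrt{2253} \approx 47.466$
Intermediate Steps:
$\sqrt{t + 43191} = \sqrt{-40938 + 43191} = \sqrt{2253}$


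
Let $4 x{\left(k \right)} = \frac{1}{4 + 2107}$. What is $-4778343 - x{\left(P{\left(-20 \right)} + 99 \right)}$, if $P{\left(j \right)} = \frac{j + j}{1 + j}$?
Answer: $- \frac{40348328293}{8444} \approx -4.7783 \cdot 10^{6}$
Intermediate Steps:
$P{\left(j \right)} = \frac{2 j}{1 + j}$
$x{\left(k \right)} = \frac{1}{8444}$ ($x{\left(k \right)} = \frac{1}{4 \left(4 + 2107\right)} = \frac{1}{4 \cdot 2111} = \frac{1}{4} \cdot \frac{1}{2111} = \frac{1}{8444}$)
$-4778343 - x{\left(P{\left(-20 \right)} + 99 \right)} = -4778343 - \frac{1}{8444} = - \frac{40348328293}{8444}$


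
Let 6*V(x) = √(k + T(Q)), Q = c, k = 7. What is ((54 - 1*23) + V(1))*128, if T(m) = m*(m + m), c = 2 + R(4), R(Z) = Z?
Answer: 3968 + 64*√79/3 ≈ 4157.6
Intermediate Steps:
c = 6 (c = 2 + 4 = 6)
Q = 6
T(m) = 2*m² (T(m) = m*(2*m) = 2*m²)
V(x) = √79/6 (V(x) = √(7 + 2*6²)/6 = √(7 + 2*36)/6 = √(7 + 72)/6 = √79/6)
((54 - 1*23) + V(1))*128 = ((54 - 1*23) + √79/6)*128 = ((54 - 23) + √79/6)*128 = (31 + √79/6)*128 = 3968 + 64*√79/3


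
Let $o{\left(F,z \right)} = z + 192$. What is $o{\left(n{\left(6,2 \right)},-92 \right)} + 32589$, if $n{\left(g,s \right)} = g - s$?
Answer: $32689$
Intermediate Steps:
$o{\left(F,z \right)} = 192 + z$
$o{\left(n{\left(6,2 \right)},-92 \right)} + 32589 = \left(192 - 92\right) + 32589 = 100 + 32589 = 32689$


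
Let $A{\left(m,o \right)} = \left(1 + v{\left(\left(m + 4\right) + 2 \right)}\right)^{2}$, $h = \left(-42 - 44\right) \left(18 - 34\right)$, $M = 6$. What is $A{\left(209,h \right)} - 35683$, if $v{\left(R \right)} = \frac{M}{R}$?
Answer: $- \frac{1649397834}{46225} \approx -35682.0$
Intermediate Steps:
$h = 1376$ ($h = \left(-86\right) \left(-16\right) = 1376$)
$v{\left(R \right)} = \frac{6}{R}$
$A{\left(m,o \right)} = \left(1 + \frac{6}{6 + m}\right)^{2}$ ($A{\left(m,o \right)} = \left(1 + \frac{6}{\left(m + 4\right) + 2}\right)^{2} = \left(1 + \frac{6}{\left(4 + m\right) + 2}\right)^{2} = \left(1 + \frac{6}{6 + m}\right)^{2}$)
$A{\left(209,h \right)} - 35683 = \frac{\left(12 + 209\right)^{2}}{\left(6 + 209\right)^{2}} - 35683 = \frac{221^{2}}{46225} - 35683 = \frac{1}{46225} \cdot 48841 - 35683 = \frac{48841}{46225} - 35683 = - \frac{1649397834}{46225}$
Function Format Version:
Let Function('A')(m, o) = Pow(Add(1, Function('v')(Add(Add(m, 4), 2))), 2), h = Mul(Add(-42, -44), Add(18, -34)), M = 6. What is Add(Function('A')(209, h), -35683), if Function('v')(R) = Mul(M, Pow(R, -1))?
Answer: Rational(-1649397834, 46225) ≈ -35682.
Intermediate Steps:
h = 1376 (h = Mul(-86, -16) = 1376)
Function('v')(R) = Mul(6, Pow(R, -1))
Function('A')(m, o) = Pow(Add(1, Mul(6, Pow(Add(6, m), -1))), 2) (Function('A')(m, o) = Pow(Add(1, Mul(6, Pow(Add(Add(m, 4), 2), -1))), 2) = Pow(Add(1, Mul(6, Pow(Add(Add(4, m), 2), -1))), 2) = Pow(Add(1, Mul(6, Pow(Add(6, m), -1))), 2))
Add(Function('A')(209, h), -35683) = Add(Mul(Pow(Add(6, 209), -2), Pow(Add(12, 209), 2)), -35683) = Add(Mul(Pow(215, -2), Pow(221, 2)), -35683) = Add(Mul(Rational(1, 46225), 48841), -35683) = Add(Rational(48841, 46225), -35683) = Rational(-1649397834, 46225)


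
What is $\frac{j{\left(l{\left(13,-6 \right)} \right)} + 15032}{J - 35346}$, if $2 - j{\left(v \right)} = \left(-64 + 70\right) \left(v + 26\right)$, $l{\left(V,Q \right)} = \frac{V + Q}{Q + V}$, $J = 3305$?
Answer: $- \frac{14872}{32041} \approx -0.46416$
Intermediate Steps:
$l{\left(V,Q \right)} = 1$ ($l{\left(V,Q \right)} = \frac{Q + V}{Q + V} = 1$)
$j{\left(v \right)} = -154 - 6 v$ ($j{\left(v \right)} = 2 - \left(-64 + 70\right) \left(v + 26\right) = 2 - 6 \left(26 + v\right) = 2 - \left(156 + 6 v\right) = -154 - 6 v$)
$\frac{j{\left(l{\left(13,-6 \right)} \right)} + 15032}{J - 35346} = \frac{\left(-154 - 6\right) + 15032}{3305 - 35346} = \frac{\left(-154 - 6\right) + 15032}{-32041} = \left(-160 + 15032\right) \left(- \frac{1}{32041}\right) = 14872 \left(- \frac{1}{32041}\right) = - \frac{14872}{32041}$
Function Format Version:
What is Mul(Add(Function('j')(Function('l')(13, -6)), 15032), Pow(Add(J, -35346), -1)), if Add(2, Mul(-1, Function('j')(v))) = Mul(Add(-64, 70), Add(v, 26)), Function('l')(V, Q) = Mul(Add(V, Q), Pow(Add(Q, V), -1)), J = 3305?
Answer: Rational(-14872, 32041) ≈ -0.46416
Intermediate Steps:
Function('l')(V, Q) = 1 (Function('l')(V, Q) = Mul(Add(Q, V), Pow(Add(Q, V), -1)) = 1)
Function('j')(v) = Add(-154, Mul(-6, v)) (Function('j')(v) = Add(2, Mul(-1, Mul(Add(-64, 70), Add(v, 26)))) = Add(2, Mul(-1, Mul(6, Add(26, v)))) = Add(2, Mul(-1, Add(156, Mul(6, v)))) = Add(2, Add(-156, Mul(-6, v))) = Add(-154, Mul(-6, v)))
Mul(Add(Function('j')(Function('l')(13, -6)), 15032), Pow(Add(J, -35346), -1)) = Mul(Add(Add(-154, Mul(-6, 1)), 15032), Pow(Add(3305, -35346), -1)) = Mul(Add(Add(-154, -6), 15032), Pow(-32041, -1)) = Mul(Add(-160, 15032), Rational(-1, 32041)) = Mul(14872, Rational(-1, 32041)) = Rational(-14872, 32041)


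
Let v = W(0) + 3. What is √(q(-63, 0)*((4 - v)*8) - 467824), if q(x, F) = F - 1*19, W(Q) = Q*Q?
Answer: 2*I*√116994 ≈ 684.09*I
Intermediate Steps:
W(Q) = Q²
q(x, F) = -19 + F (q(x, F) = F - 19 = -19 + F)
v = 3 (v = 0² + 3 = 0 + 3 = 3)
√(q(-63, 0)*((4 - v)*8) - 467824) = √((-19 + 0)*((4 - 1*3)*8) - 467824) = √(-19*(4 - 3)*8 - 467824) = √(-19*8 - 467824) = √(-152 - 467824) = √(-467976) = 2*I*√116994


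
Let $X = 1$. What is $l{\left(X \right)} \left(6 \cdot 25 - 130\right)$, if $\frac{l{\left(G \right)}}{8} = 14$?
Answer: $2240$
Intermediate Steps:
$l{\left(G \right)} = 112$ ($l{\left(G \right)} = 8 \cdot 14 = 112$)
$l{\left(X \right)} \left(6 \cdot 25 - 130\right) = 112 \left(6 \cdot 25 - 130\right) = 112 \left(150 - 130\right) = 112 \cdot 20 = 2240$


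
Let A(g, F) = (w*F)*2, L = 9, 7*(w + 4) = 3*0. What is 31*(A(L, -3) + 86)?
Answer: 3410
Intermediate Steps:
w = -4 (w = -4 + (3*0)/7 = -4 + (1/7)*0 = -4 + 0 = -4)
A(g, F) = -8*F (A(g, F) = -4*F*2 = -8*F)
31*(A(L, -3) + 86) = 31*(-8*(-3) + 86) = 31*(24 + 86) = 31*110 = 3410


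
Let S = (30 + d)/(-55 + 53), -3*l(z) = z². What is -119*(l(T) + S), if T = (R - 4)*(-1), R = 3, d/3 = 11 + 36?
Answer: 61285/6 ≈ 10214.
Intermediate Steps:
d = 141 (d = 3*(11 + 36) = 3*47 = 141)
T = 1 (T = (3 - 4)*(-1) = -1*(-1) = 1)
l(z) = -z²/3
S = -171/2 (S = (30 + 141)/(-55 + 53) = 171/(-2) = 171*(-½) = -171/2 ≈ -85.500)
-119*(l(T) + S) = -119*(-⅓*1² - 171/2) = -119*(-⅓*1 - 171/2) = -119*(-⅓ - 171/2) = -119*(-515/6) = 61285/6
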